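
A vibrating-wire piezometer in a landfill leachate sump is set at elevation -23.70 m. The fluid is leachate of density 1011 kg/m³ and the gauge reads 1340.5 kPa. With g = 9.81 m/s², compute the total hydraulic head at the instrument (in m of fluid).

h ≈ 111.46 m

ψ = P/(ρg) = 1340.5×1000 / (1011 × 9.81) = 135.16 m.
h = z + ψ = -23.70 + 135.16 = 111.46 m.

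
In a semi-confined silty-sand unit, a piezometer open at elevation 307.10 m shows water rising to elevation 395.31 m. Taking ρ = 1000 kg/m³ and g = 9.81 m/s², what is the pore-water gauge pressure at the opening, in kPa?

Pressure head ψ = h − z = 395.31 − 307.10 = 88.21 m.
P = ρgψ = 1000 × 9.81 × 88.21 = 865340 Pa ≈ 865 kPa.

P ≈ 865 kPa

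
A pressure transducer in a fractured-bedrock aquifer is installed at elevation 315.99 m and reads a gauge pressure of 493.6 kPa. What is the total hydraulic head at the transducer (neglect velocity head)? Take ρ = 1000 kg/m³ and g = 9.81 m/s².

ψ = P/(ρg) = 493.6×1000 / (1000 × 9.81) = 50.32 m.
h = z + ψ = 315.99 + 50.32 = 366.31 m.

h ≈ 366.31 m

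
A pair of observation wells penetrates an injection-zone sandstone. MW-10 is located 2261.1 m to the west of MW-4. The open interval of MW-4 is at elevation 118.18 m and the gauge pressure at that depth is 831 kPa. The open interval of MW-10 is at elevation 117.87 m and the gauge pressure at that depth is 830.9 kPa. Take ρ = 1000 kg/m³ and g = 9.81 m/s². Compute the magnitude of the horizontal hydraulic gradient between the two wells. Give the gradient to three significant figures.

Pressure head at MW-4: ψ = P/(ρg) = 831×1000 / (1000 × 9.81) = 84.71 m.
Total head at MW-4: h = z + ψ = 118.18 + 84.71 = 202.89 m.
Pressure head at MW-10: ψ = P/(ρg) = 830.9×1000 / (1000 × 9.81) = 84.70 m.
Total head at MW-10: h = z + ψ = 117.87 + 84.70 = 202.57 m.
Head difference: h(MW-4) − h(MW-10) = 202.89 − 202.57 = 0.32 m.
Hydraulic gradient: i = |Δh| / L = 0.32 / 2261.1 = 0.000142.

i ≈ 0.000142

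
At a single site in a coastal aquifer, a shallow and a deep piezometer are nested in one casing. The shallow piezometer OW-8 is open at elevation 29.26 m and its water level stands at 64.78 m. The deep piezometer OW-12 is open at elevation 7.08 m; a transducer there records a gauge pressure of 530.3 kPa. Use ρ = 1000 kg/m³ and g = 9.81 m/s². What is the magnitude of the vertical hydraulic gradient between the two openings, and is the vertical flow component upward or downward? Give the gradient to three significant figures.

|i_v| ≈ 0.164; vertical flow is downward

Total head at OW-8: h = 64.78 m (water level in the standpipe).
Pressure head at OW-12: ψ = P/(ρg) = 530.3×1000 / (1000 × 9.81) = 54.06 m.
Total head at OW-12: h = z + ψ = 7.08 + 54.06 = 61.14 m.
Δh = h(OW-8) − h(OW-12) = 64.78 − 61.14 = 3.64 m.
Vertical separation Δz = 29.26 − 7.08 = 22.18 m.
|i_v| = |Δh| / Δz = 3.64 / 22.18 = 0.164.
Head is higher in the shallow piezometer, so vertical flow is downward (recharge condition).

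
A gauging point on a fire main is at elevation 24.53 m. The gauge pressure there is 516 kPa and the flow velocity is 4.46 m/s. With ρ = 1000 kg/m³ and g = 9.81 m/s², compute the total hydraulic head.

h ≈ 78.14 m

Pressure head ψ = P/(ρg) = 516×1000 / (1000 × 9.81) = 52.60 m.
Velocity head = v²/(2g) = 4.46² / (2 × 9.81) = 1.014 m.
h = z + ψ + v²/(2g) = 24.53 + 52.60 + 1.014 = 78.14 m.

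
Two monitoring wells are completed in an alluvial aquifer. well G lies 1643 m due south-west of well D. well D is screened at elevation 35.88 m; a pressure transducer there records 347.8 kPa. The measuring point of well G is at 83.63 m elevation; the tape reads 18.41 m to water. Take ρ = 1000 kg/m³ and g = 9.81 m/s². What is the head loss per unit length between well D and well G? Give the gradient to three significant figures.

Pressure head at well D: ψ = P/(ρg) = 347.8×1000 / (1000 × 9.81) = 35.45 m.
Total head at well D: h = z + ψ = 35.88 + 35.45 = 71.33 m.
Total head at well G: h = 83.63 − 18.41 = 65.22 m.
Head difference: h(well D) − h(well G) = 71.33 − 65.22 = 6.11 m.
Hydraulic gradient: i = |Δh| / L = 6.11 / 1643 = 0.00372.

i ≈ 0.00372 m/m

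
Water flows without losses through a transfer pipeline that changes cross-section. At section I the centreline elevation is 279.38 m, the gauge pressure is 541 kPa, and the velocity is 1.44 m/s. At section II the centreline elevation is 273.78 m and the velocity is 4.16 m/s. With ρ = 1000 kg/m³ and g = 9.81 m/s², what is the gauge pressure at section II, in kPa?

P₂ ≈ 588 kPa

Pressure head at I: ψ₁ = P₁/(ρg) = 541×1000 / (1000 × 9.81) = 55.15 m.
Velocity heads: v₁²/2g = 1.44²/19.62 = 0.106 m; v₂²/2g = 4.16²/19.62 = 0.882 m.
Total head H = z₁ + ψ₁ + v₁²/2g = 279.38 + 55.15 + 0.106 = 334.64 m.
ψ₂ = H − z₂ − v₂²/2g = 334.64 − 273.78 − 0.882 = 59.98 m.
P₂ = ρgψ₂ = 1000 × 9.81 × 59.98 ≈ 588 kPa.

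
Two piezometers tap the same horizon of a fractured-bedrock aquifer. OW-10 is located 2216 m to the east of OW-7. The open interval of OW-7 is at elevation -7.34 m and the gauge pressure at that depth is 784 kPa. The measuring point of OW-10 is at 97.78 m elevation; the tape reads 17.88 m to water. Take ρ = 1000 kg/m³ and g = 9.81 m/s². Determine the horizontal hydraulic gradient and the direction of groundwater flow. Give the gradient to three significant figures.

i ≈ 0.00330; groundwater flows toward the west

Pressure head at OW-7: ψ = P/(ρg) = 784×1000 / (1000 × 9.81) = 79.92 m.
Total head at OW-7: h = z + ψ = -7.34 + 79.92 = 72.58 m.
Total head at OW-10: h = 97.78 − 17.88 = 79.90 m.
Head difference: h(OW-7) − h(OW-10) = 72.58 − 79.90 = -7.32 m.
Hydraulic gradient: i = |Δh| / L = 7.32 / 2216 = 0.00330.
Flow is from higher to lower head: from OW-10 toward OW-7, i.e. toward the west.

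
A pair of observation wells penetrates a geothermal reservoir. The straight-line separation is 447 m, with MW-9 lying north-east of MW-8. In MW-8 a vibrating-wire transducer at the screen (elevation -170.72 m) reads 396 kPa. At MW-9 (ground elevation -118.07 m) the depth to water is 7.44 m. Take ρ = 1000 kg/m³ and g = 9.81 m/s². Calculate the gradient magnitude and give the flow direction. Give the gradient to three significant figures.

i ≈ 0.0108; groundwater flows toward the south-west

Pressure head at MW-8: ψ = P/(ρg) = 396×1000 / (1000 × 9.81) = 40.37 m.
Total head at MW-8: h = z + ψ = -170.72 + 40.37 = -130.35 m.
Total head at MW-9: h = -118.07 − 7.44 = -125.51 m.
Head difference: h(MW-8) − h(MW-9) = -130.35 − (-125.51) = -4.84 m.
Hydraulic gradient: i = |Δh| / L = 4.84 / 447 = 0.0108.
Flow is from higher to lower head: from MW-9 toward MW-8, i.e. toward the south-west.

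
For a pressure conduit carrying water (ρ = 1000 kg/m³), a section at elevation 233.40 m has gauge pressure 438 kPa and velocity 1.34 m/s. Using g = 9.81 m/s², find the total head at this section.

h ≈ 278.14 m

Pressure head ψ = P/(ρg) = 438×1000 / (1000 × 9.81) = 44.65 m.
Velocity head = v²/(2g) = 1.34² / (2 × 9.81) = 0.092 m.
h = z + ψ + v²/(2g) = 233.40 + 44.65 + 0.092 = 278.14 m.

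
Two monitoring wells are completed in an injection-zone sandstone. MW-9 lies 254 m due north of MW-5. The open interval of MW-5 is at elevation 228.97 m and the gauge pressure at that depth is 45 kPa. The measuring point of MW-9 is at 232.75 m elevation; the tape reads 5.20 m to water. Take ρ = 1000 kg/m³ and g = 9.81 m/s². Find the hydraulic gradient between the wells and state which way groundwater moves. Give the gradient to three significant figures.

i ≈ 0.0237; groundwater flows toward the north

Pressure head at MW-5: ψ = P/(ρg) = 45×1000 / (1000 × 9.81) = 4.59 m.
Total head at MW-5: h = z + ψ = 228.97 + 4.59 = 233.56 m.
Total head at MW-9: h = 232.75 − 5.20 = 227.55 m.
Head difference: h(MW-5) − h(MW-9) = 233.56 − 227.55 = 6.01 m.
Hydraulic gradient: i = |Δh| / L = 6.01 / 254 = 0.0237.
Flow is from higher to lower head: from MW-5 toward MW-9, i.e. toward the north.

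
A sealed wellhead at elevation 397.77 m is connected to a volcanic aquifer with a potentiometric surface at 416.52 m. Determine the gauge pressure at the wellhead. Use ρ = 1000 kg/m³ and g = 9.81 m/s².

P ≈ 184 kPa

Head above the cap: Δh = 416.52 − 397.77 = 18.75 m.
P = ρgΔh = 1000 × 9.81 × 18.75 = 183938 Pa ≈ 184 kPa.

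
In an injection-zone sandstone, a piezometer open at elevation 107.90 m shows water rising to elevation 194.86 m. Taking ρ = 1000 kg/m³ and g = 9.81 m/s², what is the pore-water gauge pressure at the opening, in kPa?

Pressure head ψ = h − z = 194.86 − 107.90 = 86.96 m.
P = ρgψ = 1000 × 9.81 × 86.96 = 853078 Pa ≈ 853 kPa.

P ≈ 853 kPa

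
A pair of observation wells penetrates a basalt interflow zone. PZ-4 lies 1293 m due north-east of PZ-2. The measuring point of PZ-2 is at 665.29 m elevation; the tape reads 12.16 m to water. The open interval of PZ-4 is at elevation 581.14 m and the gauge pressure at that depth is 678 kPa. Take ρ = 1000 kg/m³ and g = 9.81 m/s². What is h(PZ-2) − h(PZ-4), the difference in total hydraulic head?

Total head at PZ-2: h = 665.29 − 12.16 = 653.13 m.
Pressure head at PZ-4: ψ = P/(ρg) = 678×1000 / (1000 × 9.81) = 69.11 m.
Total head at PZ-4: h = z + ψ = 581.14 + 69.11 = 650.25 m.
Head difference: h(PZ-2) − h(PZ-4) = 653.13 − 650.25 = 2.88 m.

Δh ≈ 2.88 m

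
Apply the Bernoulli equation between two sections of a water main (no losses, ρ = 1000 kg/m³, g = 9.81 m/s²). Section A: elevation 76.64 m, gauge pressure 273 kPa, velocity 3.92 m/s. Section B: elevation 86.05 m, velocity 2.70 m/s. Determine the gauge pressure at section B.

P₂ ≈ 185 kPa

Pressure head at A: ψ₁ = P₁/(ρg) = 273×1000 / (1000 × 9.81) = 27.83 m.
Velocity heads: v₁²/2g = 3.92²/19.62 = 0.783 m; v₂²/2g = 2.70²/19.62 = 0.372 m.
Total head H = z₁ + ψ₁ + v₁²/2g = 76.64 + 27.83 + 0.783 = 105.25 m.
ψ₂ = H − z₂ − v₂²/2g = 105.25 − 86.05 − 0.372 = 18.83 m.
P₂ = ρgψ₂ = 1000 × 9.81 × 18.83 ≈ 185 kPa.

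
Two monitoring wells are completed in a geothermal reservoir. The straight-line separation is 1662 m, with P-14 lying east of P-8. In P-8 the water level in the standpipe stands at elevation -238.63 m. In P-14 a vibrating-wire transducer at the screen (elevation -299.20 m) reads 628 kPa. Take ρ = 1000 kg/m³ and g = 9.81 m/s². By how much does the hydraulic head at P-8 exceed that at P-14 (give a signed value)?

Δh ≈ -3.45 m

Total head at P-8: h = -238.63 m (water level in the piezometer is the total head).
Pressure head at P-14: ψ = P/(ρg) = 628×1000 / (1000 × 9.81) = 64.02 m.
Total head at P-14: h = z + ψ = -299.20 + 64.02 = -235.18 m.
Head difference: h(P-8) − h(P-14) = -238.63 − (-235.18) = -3.45 m.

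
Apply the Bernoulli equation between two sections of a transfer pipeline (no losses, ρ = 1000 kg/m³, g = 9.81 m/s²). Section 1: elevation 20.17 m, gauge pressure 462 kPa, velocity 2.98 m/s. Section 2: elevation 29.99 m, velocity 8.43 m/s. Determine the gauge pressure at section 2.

P₂ ≈ 335 kPa

Pressure head at 1: ψ₁ = P₁/(ρg) = 462×1000 / (1000 × 9.81) = 47.09 m.
Velocity heads: v₁²/2g = 2.98²/19.62 = 0.453 m; v₂²/2g = 8.43²/19.62 = 3.622 m.
Total head H = z₁ + ψ₁ + v₁²/2g = 20.17 + 47.09 + 0.453 = 67.71 m.
ψ₂ = H − z₂ − v₂²/2g = 67.71 − 29.99 − 3.622 = 34.10 m.
P₂ = ρgψ₂ = 1000 × 9.81 × 34.10 ≈ 335 kPa.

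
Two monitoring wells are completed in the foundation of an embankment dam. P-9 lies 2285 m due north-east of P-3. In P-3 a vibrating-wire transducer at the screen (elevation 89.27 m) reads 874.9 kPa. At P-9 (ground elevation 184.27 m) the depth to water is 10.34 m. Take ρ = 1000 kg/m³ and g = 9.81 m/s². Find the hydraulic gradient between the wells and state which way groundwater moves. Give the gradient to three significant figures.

Pressure head at P-3: ψ = P/(ρg) = 874.9×1000 / (1000 × 9.81) = 89.18 m.
Total head at P-3: h = z + ψ = 89.27 + 89.18 = 178.45 m.
Total head at P-9: h = 184.27 − 10.34 = 173.93 m.
Head difference: h(P-3) − h(P-9) = 178.45 − 173.93 = 4.52 m.
Hydraulic gradient: i = |Δh| / L = 4.52 / 2285 = 0.00198.
Flow is from higher to lower head: from P-3 toward P-9, i.e. toward the north-east.

i ≈ 0.00198; groundwater flows toward the north-east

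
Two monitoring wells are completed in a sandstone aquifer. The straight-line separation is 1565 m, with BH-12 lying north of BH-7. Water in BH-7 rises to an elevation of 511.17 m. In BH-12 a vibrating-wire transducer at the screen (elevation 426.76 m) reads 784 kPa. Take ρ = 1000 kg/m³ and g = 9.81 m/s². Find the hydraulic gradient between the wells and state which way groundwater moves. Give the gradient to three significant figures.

i ≈ 0.00287; groundwater flows toward the north

Total head at BH-7: h = 511.17 m (water level in the piezometer is the total head).
Pressure head at BH-12: ψ = P/(ρg) = 784×1000 / (1000 × 9.81) = 79.92 m.
Total head at BH-12: h = z + ψ = 426.76 + 79.92 = 506.68 m.
Head difference: h(BH-7) − h(BH-12) = 511.17 − 506.68 = 4.49 m.
Hydraulic gradient: i = |Δh| / L = 4.49 / 1565 = 0.00287.
Flow is from higher to lower head: from BH-7 toward BH-12, i.e. toward the north.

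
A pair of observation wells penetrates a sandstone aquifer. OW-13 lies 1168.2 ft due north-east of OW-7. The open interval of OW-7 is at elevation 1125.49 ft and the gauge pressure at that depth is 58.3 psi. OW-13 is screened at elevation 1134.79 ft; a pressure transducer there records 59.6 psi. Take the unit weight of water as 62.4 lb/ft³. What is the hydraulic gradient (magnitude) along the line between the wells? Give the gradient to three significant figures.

i ≈ 0.0105

Pressure head at OW-7: ψ = 144·P/γ = 144 × 58.3 / 62.4 = 134.54 ft.
Total head at OW-7: h = z + ψ = 1125.49 + 134.54 = 1260.03 ft.
Pressure head at OW-13: ψ = 144·P/γ = 144 × 59.6 / 62.4 = 137.54 ft.
Total head at OW-13: h = z + ψ = 1134.79 + 137.54 = 1272.33 ft.
Head difference: h(OW-7) − h(OW-13) = 1260.03 − 1272.33 = -12.30 ft.
Hydraulic gradient: i = |Δh| / L = 12.30 / 1168.2 = 0.0105.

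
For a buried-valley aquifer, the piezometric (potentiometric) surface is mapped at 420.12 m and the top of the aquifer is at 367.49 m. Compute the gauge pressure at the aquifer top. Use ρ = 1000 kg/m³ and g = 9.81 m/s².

Pressure head at the aquifer top: ψ = h − z = 420.12 − 367.49 = 52.63 m.
P = ρgψ = 1000 × 9.81 × 52.63 = 516300 Pa ≈ 516 kPa.

P ≈ 516 kPa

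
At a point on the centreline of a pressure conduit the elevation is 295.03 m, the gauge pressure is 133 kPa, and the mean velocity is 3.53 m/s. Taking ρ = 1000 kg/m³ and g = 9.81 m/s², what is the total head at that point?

h ≈ 309.22 m

Pressure head ψ = P/(ρg) = 133×1000 / (1000 × 9.81) = 13.56 m.
Velocity head = v²/(2g) = 3.53² / (2 × 9.81) = 0.635 m.
h = z + ψ + v²/(2g) = 295.03 + 13.56 + 0.635 = 309.22 m.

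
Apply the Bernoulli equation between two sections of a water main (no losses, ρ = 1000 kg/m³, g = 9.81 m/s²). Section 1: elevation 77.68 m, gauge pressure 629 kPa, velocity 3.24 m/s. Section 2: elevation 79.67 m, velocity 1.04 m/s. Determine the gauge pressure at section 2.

P₂ ≈ 614 kPa

Pressure head at 1: ψ₁ = P₁/(ρg) = 629×1000 / (1000 × 9.81) = 64.12 m.
Velocity heads: v₁²/2g = 3.24²/19.62 = 0.535 m; v₂²/2g = 1.04²/19.62 = 0.055 m.
Total head H = z₁ + ψ₁ + v₁²/2g = 77.68 + 64.12 + 0.535 = 142.34 m.
ψ₂ = H − z₂ − v₂²/2g = 142.34 − 79.67 − 0.055 = 62.62 m.
P₂ = ρgψ₂ = 1000 × 9.81 × 62.62 ≈ 614 kPa.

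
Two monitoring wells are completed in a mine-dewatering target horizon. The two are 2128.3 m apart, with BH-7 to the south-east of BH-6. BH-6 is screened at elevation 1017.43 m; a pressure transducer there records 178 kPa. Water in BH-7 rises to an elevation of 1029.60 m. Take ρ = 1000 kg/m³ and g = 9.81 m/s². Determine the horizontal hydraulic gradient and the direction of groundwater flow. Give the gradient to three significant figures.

Pressure head at BH-6: ψ = P/(ρg) = 178×1000 / (1000 × 9.81) = 18.14 m.
Total head at BH-6: h = z + ψ = 1017.43 + 18.14 = 1035.57 m.
Total head at BH-7: h = 1029.60 m (water level in the piezometer is the total head).
Head difference: h(BH-6) − h(BH-7) = 1035.57 − 1029.60 = 5.97 m.
Hydraulic gradient: i = |Δh| / L = 5.97 / 2128.3 = 0.00281.
Flow is from higher to lower head: from BH-6 toward BH-7, i.e. toward the south-east.

i ≈ 0.00281; groundwater flows toward the south-east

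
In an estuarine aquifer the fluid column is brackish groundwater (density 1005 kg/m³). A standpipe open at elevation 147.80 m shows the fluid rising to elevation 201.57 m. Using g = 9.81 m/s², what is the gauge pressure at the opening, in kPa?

Pressure head ψ = h − z = 201.57 − 147.80 = 53.77 m.
P = ρgψ = 1005 × 9.81 × 53.77 = 530121 Pa ≈ 530 kPa.

P ≈ 530 kPa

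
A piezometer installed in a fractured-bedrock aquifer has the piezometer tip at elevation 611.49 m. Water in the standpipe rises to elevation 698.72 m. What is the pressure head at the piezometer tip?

Total head h = 698.72 m (the water-surface elevation in the piezometer).
Pressure head ψ = h − z = 698.72 − 611.49 = 87.23 m.

ψ ≈ 87.23 m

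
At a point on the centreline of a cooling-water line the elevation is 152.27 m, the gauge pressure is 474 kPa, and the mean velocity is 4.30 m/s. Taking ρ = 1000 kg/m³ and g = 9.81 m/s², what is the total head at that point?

Pressure head ψ = P/(ρg) = 474×1000 / (1000 × 9.81) = 48.32 m.
Velocity head = v²/(2g) = 4.30² / (2 × 9.81) = 0.942 m.
h = z + ψ + v²/(2g) = 152.27 + 48.32 + 0.942 = 201.53 m.

h ≈ 201.53 m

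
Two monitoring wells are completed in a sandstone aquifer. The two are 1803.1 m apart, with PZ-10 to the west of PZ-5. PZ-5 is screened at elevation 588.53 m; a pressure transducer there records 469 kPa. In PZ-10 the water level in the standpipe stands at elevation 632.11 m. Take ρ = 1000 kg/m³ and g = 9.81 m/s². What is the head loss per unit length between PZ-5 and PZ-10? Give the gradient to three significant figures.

i ≈ 0.00235 m/m

Pressure head at PZ-5: ψ = P/(ρg) = 469×1000 / (1000 × 9.81) = 47.81 m.
Total head at PZ-5: h = z + ψ = 588.53 + 47.81 = 636.34 m.
Total head at PZ-10: h = 632.11 m (water level in the piezometer is the total head).
Head difference: h(PZ-5) − h(PZ-10) = 636.34 − 632.11 = 4.23 m.
Hydraulic gradient: i = |Δh| / L = 4.23 / 1803.1 = 0.00235.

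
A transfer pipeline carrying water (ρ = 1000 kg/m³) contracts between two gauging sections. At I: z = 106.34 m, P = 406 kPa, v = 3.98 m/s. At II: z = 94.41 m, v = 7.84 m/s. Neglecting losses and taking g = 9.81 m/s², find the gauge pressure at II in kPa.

P₂ ≈ 500 kPa

Pressure head at I: ψ₁ = P₁/(ρg) = 406×1000 / (1000 × 9.81) = 41.39 m.
Velocity heads: v₁²/2g = 3.98²/19.62 = 0.807 m; v₂²/2g = 7.84²/19.62 = 3.133 m.
Total head H = z₁ + ψ₁ + v₁²/2g = 106.34 + 41.39 + 0.807 = 148.54 m.
ψ₂ = H − z₂ − v₂²/2g = 148.54 − 94.41 − 3.133 = 51.00 m.
P₂ = ρgψ₂ = 1000 × 9.81 × 51.00 ≈ 500 kPa.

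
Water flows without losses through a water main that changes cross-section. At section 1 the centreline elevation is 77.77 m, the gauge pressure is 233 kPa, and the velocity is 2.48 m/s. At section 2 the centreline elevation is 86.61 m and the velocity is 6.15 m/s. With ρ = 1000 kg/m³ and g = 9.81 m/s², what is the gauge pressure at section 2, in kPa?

Pressure head at 1: ψ₁ = P₁/(ρg) = 233×1000 / (1000 × 9.81) = 23.75 m.
Velocity heads: v₁²/2g = 2.48²/19.62 = 0.313 m; v₂²/2g = 6.15²/19.62 = 1.928 m.
Total head H = z₁ + ψ₁ + v₁²/2g = 77.77 + 23.75 + 0.313 = 101.83 m.
ψ₂ = H − z₂ − v₂²/2g = 101.83 − 86.61 − 1.928 = 13.29 m.
P₂ = ρgψ₂ = 1000 × 9.81 × 13.29 ≈ 130 kPa.

P₂ ≈ 130 kPa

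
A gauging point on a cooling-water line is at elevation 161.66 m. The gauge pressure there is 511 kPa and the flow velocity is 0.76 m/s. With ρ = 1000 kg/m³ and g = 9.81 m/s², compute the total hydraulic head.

h ≈ 213.78 m

Pressure head ψ = P/(ρg) = 511×1000 / (1000 × 9.81) = 52.09 m.
Velocity head = v²/(2g) = 0.76² / (2 × 9.81) = 0.029 m.
h = z + ψ + v²/(2g) = 161.66 + 52.09 + 0.029 = 213.78 m.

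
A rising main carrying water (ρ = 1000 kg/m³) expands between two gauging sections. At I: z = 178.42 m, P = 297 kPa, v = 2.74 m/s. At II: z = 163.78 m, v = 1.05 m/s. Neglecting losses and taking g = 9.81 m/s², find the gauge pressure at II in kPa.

Pressure head at I: ψ₁ = P₁/(ρg) = 297×1000 / (1000 × 9.81) = 30.28 m.
Velocity heads: v₁²/2g = 2.74²/19.62 = 0.383 m; v₂²/2g = 1.05²/19.62 = 0.056 m.
Total head H = z₁ + ψ₁ + v₁²/2g = 178.42 + 30.28 + 0.383 = 209.08 m.
ψ₂ = H − z₂ − v₂²/2g = 209.08 − 163.78 − 0.056 = 45.24 m.
P₂ = ρgψ₂ = 1000 × 9.81 × 45.24 ≈ 444 kPa.

P₂ ≈ 444 kPa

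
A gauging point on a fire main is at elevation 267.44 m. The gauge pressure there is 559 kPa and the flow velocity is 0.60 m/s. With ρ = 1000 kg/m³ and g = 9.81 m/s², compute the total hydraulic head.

h ≈ 324.44 m

Pressure head ψ = P/(ρg) = 559×1000 / (1000 × 9.81) = 56.98 m.
Velocity head = v²/(2g) = 0.60² / (2 × 9.81) = 0.018 m.
h = z + ψ + v²/(2g) = 267.44 + 56.98 + 0.018 = 324.44 m.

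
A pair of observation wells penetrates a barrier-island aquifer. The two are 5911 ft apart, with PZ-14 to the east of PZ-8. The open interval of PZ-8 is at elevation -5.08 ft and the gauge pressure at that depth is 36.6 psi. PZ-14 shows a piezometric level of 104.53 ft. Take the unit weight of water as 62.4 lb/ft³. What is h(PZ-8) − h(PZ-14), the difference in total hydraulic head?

Δh ≈ -25.15 ft

Pressure head at PZ-8: ψ = 144·P/γ = 144 × 36.6 / 62.4 = 84.46 ft.
Total head at PZ-8: h = z + ψ = -5.08 + 84.46 = 79.38 ft.
Total head at PZ-14: h = 104.53 ft (water level in the piezometer is the total head).
Head difference: h(PZ-8) − h(PZ-14) = 79.38 − 104.53 = -25.15 ft.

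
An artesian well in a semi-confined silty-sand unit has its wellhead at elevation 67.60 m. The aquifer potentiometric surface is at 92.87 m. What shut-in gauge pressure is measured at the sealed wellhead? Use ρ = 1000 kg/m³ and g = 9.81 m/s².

P ≈ 248 kPa

Head above the cap: Δh = 92.87 − 67.60 = 25.27 m.
P = ρgΔh = 1000 × 9.81 × 25.27 = 247899 Pa ≈ 248 kPa.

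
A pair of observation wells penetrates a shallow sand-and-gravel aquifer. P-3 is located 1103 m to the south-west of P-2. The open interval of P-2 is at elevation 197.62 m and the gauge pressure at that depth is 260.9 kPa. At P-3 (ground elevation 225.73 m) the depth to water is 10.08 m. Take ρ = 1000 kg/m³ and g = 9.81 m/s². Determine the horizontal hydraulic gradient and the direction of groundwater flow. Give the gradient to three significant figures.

Pressure head at P-2: ψ = P/(ρg) = 260.9×1000 / (1000 × 9.81) = 26.60 m.
Total head at P-2: h = z + ψ = 197.62 + 26.60 = 224.22 m.
Total head at P-3: h = 225.73 − 10.08 = 215.65 m.
Head difference: h(P-2) − h(P-3) = 224.22 − 215.65 = 8.57 m.
Hydraulic gradient: i = |Δh| / L = 8.57 / 1103 = 0.00777.
Flow is from higher to lower head: from P-2 toward P-3, i.e. toward the south-west.

i ≈ 0.00777; groundwater flows toward the south-west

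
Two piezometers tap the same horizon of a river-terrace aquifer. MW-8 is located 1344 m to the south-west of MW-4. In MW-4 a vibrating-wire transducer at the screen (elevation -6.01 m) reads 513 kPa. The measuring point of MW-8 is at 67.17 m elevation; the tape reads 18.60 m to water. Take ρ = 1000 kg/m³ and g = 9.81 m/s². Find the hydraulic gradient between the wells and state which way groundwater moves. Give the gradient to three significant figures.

i ≈ 0.00170; groundwater flows toward the north-east

Pressure head at MW-4: ψ = P/(ρg) = 513×1000 / (1000 × 9.81) = 52.29 m.
Total head at MW-4: h = z + ψ = -6.01 + 52.29 = 46.28 m.
Total head at MW-8: h = 67.17 − 18.60 = 48.57 m.
Head difference: h(MW-4) − h(MW-8) = 46.28 − 48.57 = -2.29 m.
Hydraulic gradient: i = |Δh| / L = 2.29 / 1344 = 0.00170.
Flow is from higher to lower head: from MW-8 toward MW-4, i.e. toward the north-east.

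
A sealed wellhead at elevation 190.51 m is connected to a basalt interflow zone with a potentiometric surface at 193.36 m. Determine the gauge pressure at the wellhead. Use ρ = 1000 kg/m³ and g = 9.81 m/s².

Head above the cap: Δh = 193.36 − 190.51 = 2.85 m.
P = ρgΔh = 1000 × 9.81 × 2.85 = 27958 Pa ≈ 28.0 kPa.

P ≈ 28.0 kPa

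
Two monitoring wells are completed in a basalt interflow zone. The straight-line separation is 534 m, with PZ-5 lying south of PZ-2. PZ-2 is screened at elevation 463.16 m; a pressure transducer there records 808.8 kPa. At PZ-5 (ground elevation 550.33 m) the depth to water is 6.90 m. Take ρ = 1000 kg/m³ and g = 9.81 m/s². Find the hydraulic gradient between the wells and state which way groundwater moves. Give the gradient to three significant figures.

i ≈ 0.00408; groundwater flows toward the south

Pressure head at PZ-2: ψ = P/(ρg) = 808.8×1000 / (1000 × 9.81) = 82.45 m.
Total head at PZ-2: h = z + ψ = 463.16 + 82.45 = 545.61 m.
Total head at PZ-5: h = 550.33 − 6.90 = 543.43 m.
Head difference: h(PZ-2) − h(PZ-5) = 545.61 − 543.43 = 2.18 m.
Hydraulic gradient: i = |Δh| / L = 2.18 / 534 = 0.00408.
Flow is from higher to lower head: from PZ-2 toward PZ-5, i.e. toward the south.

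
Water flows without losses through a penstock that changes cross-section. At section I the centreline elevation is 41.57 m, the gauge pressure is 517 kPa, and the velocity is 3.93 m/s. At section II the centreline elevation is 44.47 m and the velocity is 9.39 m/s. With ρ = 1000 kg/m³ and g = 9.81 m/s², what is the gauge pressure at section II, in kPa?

Pressure head at I: ψ₁ = P₁/(ρg) = 517×1000 / (1000 × 9.81) = 52.70 m.
Velocity heads: v₁²/2g = 3.93²/19.62 = 0.787 m; v₂²/2g = 9.39²/19.62 = 4.494 m.
Total head H = z₁ + ψ₁ + v₁²/2g = 41.57 + 52.70 + 0.787 = 95.06 m.
ψ₂ = H − z₂ − v₂²/2g = 95.06 − 44.47 − 4.494 = 46.10 m.
P₂ = ρgψ₂ = 1000 × 9.81 × 46.10 ≈ 452 kPa.

P₂ ≈ 452 kPa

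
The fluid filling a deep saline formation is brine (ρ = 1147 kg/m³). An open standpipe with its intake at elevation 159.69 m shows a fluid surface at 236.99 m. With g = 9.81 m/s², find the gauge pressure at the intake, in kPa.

P ≈ 870 kPa

Pressure head ψ = h − z = 236.99 − 159.69 = 77.30 m.
P = ρgψ = 1147 × 9.81 × 77.30 = 869785 Pa ≈ 870 kPa.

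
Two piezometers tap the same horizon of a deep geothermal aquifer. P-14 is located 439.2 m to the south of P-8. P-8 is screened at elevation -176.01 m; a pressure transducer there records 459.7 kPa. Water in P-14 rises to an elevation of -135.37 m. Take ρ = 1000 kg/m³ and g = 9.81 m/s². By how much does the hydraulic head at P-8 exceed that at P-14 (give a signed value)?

Pressure head at P-8: ψ = P/(ρg) = 459.7×1000 / (1000 × 9.81) = 46.86 m.
Total head at P-8: h = z + ψ = -176.01 + 46.86 = -129.15 m.
Total head at P-14: h = -135.37 m (water level in the piezometer is the total head).
Head difference: h(P-8) − h(P-14) = -129.15 − (-135.37) = 6.22 m.

Δh ≈ 6.22 m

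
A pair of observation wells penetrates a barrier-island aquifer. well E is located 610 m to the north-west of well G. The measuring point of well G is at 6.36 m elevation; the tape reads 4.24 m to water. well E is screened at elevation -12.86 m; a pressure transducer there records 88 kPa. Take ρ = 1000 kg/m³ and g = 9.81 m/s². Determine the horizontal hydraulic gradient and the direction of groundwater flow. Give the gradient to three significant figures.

i ≈ 0.00985; groundwater flows toward the north-west

Total head at well G: h = 6.36 − 4.24 = 2.12 m.
Pressure head at well E: ψ = P/(ρg) = 88×1000 / (1000 × 9.81) = 8.97 m.
Total head at well E: h = z + ψ = -12.86 + 8.97 = -3.89 m.
Head difference: h(well G) − h(well E) = 2.12 − (-3.89) = 6.01 m.
Hydraulic gradient: i = |Δh| / L = 6.01 / 610 = 0.00985.
Flow is from higher to lower head: from well G toward well E, i.e. toward the north-west.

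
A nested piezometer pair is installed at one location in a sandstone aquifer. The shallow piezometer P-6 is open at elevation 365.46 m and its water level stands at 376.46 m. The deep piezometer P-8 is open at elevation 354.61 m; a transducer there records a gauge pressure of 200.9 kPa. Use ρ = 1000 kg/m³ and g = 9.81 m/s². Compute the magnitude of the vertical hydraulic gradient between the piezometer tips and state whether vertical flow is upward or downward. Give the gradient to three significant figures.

Total head at P-6: h = 376.46 m (water level in the standpipe).
Pressure head at P-8: ψ = P/(ρg) = 200.9×1000 / (1000 × 9.81) = 20.48 m.
Total head at P-8: h = z + ψ = 354.61 + 20.48 = 375.09 m.
Δh = h(P-6) − h(P-8) = 376.46 − 375.09 = 1.37 m.
Vertical separation Δz = 365.46 − 354.61 = 10.85 m.
|i_v| = |Δh| / Δz = 1.37 / 10.85 = 0.126.
Head is higher in the shallow piezometer, so vertical flow is downward (recharge condition).

|i_v| ≈ 0.126; vertical flow is downward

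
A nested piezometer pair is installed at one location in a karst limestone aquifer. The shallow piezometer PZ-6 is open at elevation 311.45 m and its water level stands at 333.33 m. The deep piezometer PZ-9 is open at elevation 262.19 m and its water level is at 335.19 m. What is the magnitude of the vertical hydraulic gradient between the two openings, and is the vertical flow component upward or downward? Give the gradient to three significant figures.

Total head at PZ-6: h = 333.33 m (water level in the standpipe).
Total head at PZ-9: h = 335.19 m.
Δh = h(PZ-6) − h(PZ-9) = 333.33 − 335.19 = -1.86 m.
Vertical separation Δz = 311.45 − 262.19 = 49.26 m.
|i_v| = |Δh| / Δz = 1.86 / 49.26 = 0.0378.
Head is higher in the deep piezometer, so vertical flow is upward (discharge condition).

|i_v| ≈ 0.0378; vertical flow is upward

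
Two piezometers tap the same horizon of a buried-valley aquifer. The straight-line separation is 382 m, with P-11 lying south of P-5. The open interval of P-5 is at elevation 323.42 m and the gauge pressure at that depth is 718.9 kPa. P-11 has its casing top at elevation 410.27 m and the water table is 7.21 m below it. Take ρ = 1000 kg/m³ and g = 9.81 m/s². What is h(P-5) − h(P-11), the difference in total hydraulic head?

Δh ≈ -6.36 m

Pressure head at P-5: ψ = P/(ρg) = 718.9×1000 / (1000 × 9.81) = 73.28 m.
Total head at P-5: h = z + ψ = 323.42 + 73.28 = 396.70 m.
Total head at P-11: h = 410.27 − 7.21 = 403.06 m.
Head difference: h(P-5) − h(P-11) = 396.70 − 403.06 = -6.36 m.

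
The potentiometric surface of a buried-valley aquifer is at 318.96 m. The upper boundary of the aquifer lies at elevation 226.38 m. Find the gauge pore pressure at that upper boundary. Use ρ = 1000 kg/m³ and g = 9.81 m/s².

P ≈ 908 kPa

Pressure head at the aquifer top: ψ = h − z = 318.96 − 226.38 = 92.58 m.
P = ρgψ = 1000 × 9.81 × 92.58 = 908210 Pa ≈ 908 kPa.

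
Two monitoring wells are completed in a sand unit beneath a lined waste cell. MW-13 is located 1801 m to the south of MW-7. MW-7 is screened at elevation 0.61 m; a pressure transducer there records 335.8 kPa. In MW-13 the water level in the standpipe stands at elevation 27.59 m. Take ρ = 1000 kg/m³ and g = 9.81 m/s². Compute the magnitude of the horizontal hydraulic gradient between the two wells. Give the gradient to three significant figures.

Pressure head at MW-7: ψ = P/(ρg) = 335.8×1000 / (1000 × 9.81) = 34.23 m.
Total head at MW-7: h = z + ψ = 0.61 + 34.23 = 34.84 m.
Total head at MW-13: h = 27.59 m (water level in the piezometer is the total head).
Head difference: h(MW-7) − h(MW-13) = 34.84 − 27.59 = 7.25 m.
Hydraulic gradient: i = |Δh| / L = 7.25 / 1801 = 0.00403.

i ≈ 0.00403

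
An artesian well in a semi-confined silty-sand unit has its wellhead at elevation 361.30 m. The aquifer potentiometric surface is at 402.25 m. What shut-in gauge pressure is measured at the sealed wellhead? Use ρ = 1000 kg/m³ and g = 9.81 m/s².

Head above the cap: Δh = 402.25 − 361.30 = 40.95 m.
P = ρgΔh = 1000 × 9.81 × 40.95 = 401720 Pa ≈ 402 kPa.

P ≈ 402 kPa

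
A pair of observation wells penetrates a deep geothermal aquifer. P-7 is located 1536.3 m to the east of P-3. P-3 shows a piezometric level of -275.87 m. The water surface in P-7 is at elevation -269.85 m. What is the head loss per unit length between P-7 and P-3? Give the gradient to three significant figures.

i ≈ 0.00392 m/m

Total head at P-3: h = -275.87 m (water level in the piezometer is the total head).
Total head at P-7: h = -269.85 m (water level in the piezometer is the total head).
Head difference: h(P-3) − h(P-7) = -275.87 − (-269.85) = -6.02 m.
Hydraulic gradient: i = |Δh| / L = 6.02 / 1536.3 = 0.00392.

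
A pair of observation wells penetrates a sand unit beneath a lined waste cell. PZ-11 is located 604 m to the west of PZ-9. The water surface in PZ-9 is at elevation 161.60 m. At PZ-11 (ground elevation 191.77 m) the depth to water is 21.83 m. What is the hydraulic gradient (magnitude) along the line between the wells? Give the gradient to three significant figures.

i ≈ 0.0138

Total head at PZ-9: h = 161.60 m (water level in the piezometer is the total head).
Total head at PZ-11: h = 191.77 − 21.83 = 169.94 m.
Head difference: h(PZ-9) − h(PZ-11) = 161.60 − 169.94 = -8.34 m.
Hydraulic gradient: i = |Δh| / L = 8.34 / 604 = 0.0138.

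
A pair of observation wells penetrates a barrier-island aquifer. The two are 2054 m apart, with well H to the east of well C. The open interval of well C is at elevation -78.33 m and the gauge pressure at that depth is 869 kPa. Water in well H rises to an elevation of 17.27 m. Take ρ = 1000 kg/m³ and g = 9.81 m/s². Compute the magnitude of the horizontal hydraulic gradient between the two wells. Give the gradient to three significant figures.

Pressure head at well C: ψ = P/(ρg) = 869×1000 / (1000 × 9.81) = 88.58 m.
Total head at well C: h = z + ψ = -78.33 + 88.58 = 10.25 m.
Total head at well H: h = 17.27 m (water level in the piezometer is the total head).
Head difference: h(well C) − h(well H) = 10.25 − 17.27 = -7.02 m.
Hydraulic gradient: i = |Δh| / L = 7.02 / 2054 = 0.00342.

i ≈ 0.00342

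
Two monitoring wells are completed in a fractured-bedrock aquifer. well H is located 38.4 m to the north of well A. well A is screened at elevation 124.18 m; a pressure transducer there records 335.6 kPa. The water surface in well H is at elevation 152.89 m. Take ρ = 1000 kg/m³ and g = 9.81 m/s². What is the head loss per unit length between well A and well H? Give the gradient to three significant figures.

Pressure head at well A: ψ = P/(ρg) = 335.6×1000 / (1000 × 9.81) = 34.21 m.
Total head at well A: h = z + ψ = 124.18 + 34.21 = 158.39 m.
Total head at well H: h = 152.89 m (water level in the piezometer is the total head).
Head difference: h(well A) − h(well H) = 158.39 − 152.89 = 5.50 m.
Hydraulic gradient: i = |Δh| / L = 5.50 / 38.4 = 0.143.

i ≈ 0.143 m/m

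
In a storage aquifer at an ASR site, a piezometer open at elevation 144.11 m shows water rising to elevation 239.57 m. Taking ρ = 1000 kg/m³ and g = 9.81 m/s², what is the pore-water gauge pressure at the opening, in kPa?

P ≈ 936 kPa

Pressure head ψ = h − z = 239.57 − 144.11 = 95.46 m.
P = ρgψ = 1000 × 9.81 × 95.46 = 936463 Pa ≈ 936 kPa.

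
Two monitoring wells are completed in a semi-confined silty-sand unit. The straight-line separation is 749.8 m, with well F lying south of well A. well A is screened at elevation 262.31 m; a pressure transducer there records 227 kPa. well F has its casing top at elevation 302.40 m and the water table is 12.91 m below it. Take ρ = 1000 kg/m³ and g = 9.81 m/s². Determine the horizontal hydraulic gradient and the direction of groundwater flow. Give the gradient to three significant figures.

Pressure head at well A: ψ = P/(ρg) = 227×1000 / (1000 × 9.81) = 23.14 m.
Total head at well A: h = z + ψ = 262.31 + 23.14 = 285.45 m.
Total head at well F: h = 302.40 − 12.91 = 289.49 m.
Head difference: h(well A) − h(well F) = 285.45 − 289.49 = -4.04 m.
Hydraulic gradient: i = |Δh| / L = 4.04 / 749.8 = 0.00539.
Flow is from higher to lower head: from well F toward well A, i.e. toward the north.

i ≈ 0.00539; groundwater flows toward the north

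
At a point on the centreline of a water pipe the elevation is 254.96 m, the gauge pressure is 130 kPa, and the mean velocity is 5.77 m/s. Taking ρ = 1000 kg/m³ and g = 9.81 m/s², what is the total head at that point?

h ≈ 269.91 m

Pressure head ψ = P/(ρg) = 130×1000 / (1000 × 9.81) = 13.25 m.
Velocity head = v²/(2g) = 5.77² / (2 × 9.81) = 1.697 m.
h = z + ψ + v²/(2g) = 254.96 + 13.25 + 1.697 = 269.91 m.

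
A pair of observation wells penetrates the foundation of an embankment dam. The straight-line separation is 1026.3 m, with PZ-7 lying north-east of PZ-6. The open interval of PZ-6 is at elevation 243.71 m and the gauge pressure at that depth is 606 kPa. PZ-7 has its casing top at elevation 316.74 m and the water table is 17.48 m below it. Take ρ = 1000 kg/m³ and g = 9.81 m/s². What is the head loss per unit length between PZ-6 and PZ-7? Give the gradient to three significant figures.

i ≈ 0.00606 m/m

Pressure head at PZ-6: ψ = P/(ρg) = 606×1000 / (1000 × 9.81) = 61.77 m.
Total head at PZ-6: h = z + ψ = 243.71 + 61.77 = 305.48 m.
Total head at PZ-7: h = 316.74 − 17.48 = 299.26 m.
Head difference: h(PZ-6) − h(PZ-7) = 305.48 − 299.26 = 6.22 m.
Hydraulic gradient: i = |Δh| / L = 6.22 / 1026.3 = 0.00606.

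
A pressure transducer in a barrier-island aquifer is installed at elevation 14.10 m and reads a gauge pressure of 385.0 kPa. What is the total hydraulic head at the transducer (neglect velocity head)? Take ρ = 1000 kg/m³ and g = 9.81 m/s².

h ≈ 53.35 m

ψ = P/(ρg) = 385.0×1000 / (1000 × 9.81) = 39.25 m.
h = z + ψ = 14.10 + 39.25 = 53.35 m.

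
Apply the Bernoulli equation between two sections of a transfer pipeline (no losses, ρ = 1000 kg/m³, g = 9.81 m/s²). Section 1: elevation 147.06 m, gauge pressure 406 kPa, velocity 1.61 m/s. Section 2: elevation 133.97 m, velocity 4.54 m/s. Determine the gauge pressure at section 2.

Pressure head at 1: ψ₁ = P₁/(ρg) = 406×1000 / (1000 × 9.81) = 41.39 m.
Velocity heads: v₁²/2g = 1.61²/19.62 = 0.132 m; v₂²/2g = 4.54²/19.62 = 1.051 m.
Total head H = z₁ + ψ₁ + v₁²/2g = 147.06 + 41.39 + 0.132 = 188.58 m.
ψ₂ = H − z₂ − v₂²/2g = 188.58 − 133.97 − 1.051 = 53.56 m.
P₂ = ρgψ₂ = 1000 × 9.81 × 53.56 ≈ 525 kPa.

P₂ ≈ 525 kPa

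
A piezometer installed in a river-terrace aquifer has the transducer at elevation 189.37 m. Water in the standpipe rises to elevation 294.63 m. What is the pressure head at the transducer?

ψ ≈ 105.26 m

Total head h = 294.63 m (the water-surface elevation in the piezometer).
Pressure head ψ = h − z = 294.63 − 189.37 = 105.26 m.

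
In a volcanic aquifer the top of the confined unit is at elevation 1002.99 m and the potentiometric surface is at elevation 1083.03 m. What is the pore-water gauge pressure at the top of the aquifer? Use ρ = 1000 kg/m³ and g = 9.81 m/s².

P ≈ 785 kPa

Pressure head at the aquifer top: ψ = h − z = 1083.03 − 1002.99 = 80.04 m.
P = ρgψ = 1000 × 9.81 × 80.04 = 785192 Pa ≈ 785 kPa.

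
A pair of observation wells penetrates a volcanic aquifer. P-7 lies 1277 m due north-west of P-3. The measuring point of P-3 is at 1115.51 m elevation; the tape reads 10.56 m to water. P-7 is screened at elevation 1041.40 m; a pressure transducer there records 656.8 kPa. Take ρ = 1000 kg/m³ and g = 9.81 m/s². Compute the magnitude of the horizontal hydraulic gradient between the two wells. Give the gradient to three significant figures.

i ≈ 0.00266

Total head at P-3: h = 1115.51 − 10.56 = 1104.95 m.
Pressure head at P-7: ψ = P/(ρg) = 656.8×1000 / (1000 × 9.81) = 66.95 m.
Total head at P-7: h = z + ψ = 1041.40 + 66.95 = 1108.35 m.
Head difference: h(P-3) − h(P-7) = 1104.95 − 1108.35 = -3.40 m.
Hydraulic gradient: i = |Δh| / L = 3.40 / 1277 = 0.00266.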